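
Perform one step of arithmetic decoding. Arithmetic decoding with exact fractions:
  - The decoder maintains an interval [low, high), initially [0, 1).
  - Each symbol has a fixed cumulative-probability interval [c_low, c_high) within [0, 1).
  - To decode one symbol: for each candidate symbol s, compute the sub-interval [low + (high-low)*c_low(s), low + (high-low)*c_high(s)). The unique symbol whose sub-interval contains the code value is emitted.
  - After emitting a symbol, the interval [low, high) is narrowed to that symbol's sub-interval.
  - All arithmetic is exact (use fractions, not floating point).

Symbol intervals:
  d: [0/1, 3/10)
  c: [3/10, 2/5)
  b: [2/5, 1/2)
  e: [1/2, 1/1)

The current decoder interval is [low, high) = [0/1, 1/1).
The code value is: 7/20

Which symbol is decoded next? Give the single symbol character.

Answer: c

Derivation:
Interval width = high − low = 1/1 − 0/1 = 1/1
Scaled code = (code − low) / width = (7/20 − 0/1) / 1/1 = 7/20
  d: [0/1, 3/10) 
  c: [3/10, 2/5) ← scaled code falls here ✓
  b: [2/5, 1/2) 
  e: [1/2, 1/1) 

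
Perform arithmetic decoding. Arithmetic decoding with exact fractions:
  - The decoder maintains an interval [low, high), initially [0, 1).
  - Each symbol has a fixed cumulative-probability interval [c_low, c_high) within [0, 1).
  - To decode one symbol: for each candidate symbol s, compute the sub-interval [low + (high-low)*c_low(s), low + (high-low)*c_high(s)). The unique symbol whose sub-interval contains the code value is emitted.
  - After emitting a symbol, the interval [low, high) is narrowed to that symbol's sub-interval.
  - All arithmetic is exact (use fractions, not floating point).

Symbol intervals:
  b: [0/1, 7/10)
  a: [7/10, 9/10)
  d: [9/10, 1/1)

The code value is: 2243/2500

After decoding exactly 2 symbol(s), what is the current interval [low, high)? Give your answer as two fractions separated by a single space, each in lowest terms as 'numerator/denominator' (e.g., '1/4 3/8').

Step 1: interval [0/1, 1/1), width = 1/1 - 0/1 = 1/1
  'b': [0/1 + 1/1*0/1, 0/1 + 1/1*7/10) = [0/1, 7/10)
  'a': [0/1 + 1/1*7/10, 0/1 + 1/1*9/10) = [7/10, 9/10) <- contains code 2243/2500
  'd': [0/1 + 1/1*9/10, 0/1 + 1/1*1/1) = [9/10, 1/1)
  emit 'a', narrow to [7/10, 9/10)
Step 2: interval [7/10, 9/10), width = 9/10 - 7/10 = 1/5
  'b': [7/10 + 1/5*0/1, 7/10 + 1/5*7/10) = [7/10, 21/25)
  'a': [7/10 + 1/5*7/10, 7/10 + 1/5*9/10) = [21/25, 22/25)
  'd': [7/10 + 1/5*9/10, 7/10 + 1/5*1/1) = [22/25, 9/10) <- contains code 2243/2500
  emit 'd', narrow to [22/25, 9/10)

Answer: 22/25 9/10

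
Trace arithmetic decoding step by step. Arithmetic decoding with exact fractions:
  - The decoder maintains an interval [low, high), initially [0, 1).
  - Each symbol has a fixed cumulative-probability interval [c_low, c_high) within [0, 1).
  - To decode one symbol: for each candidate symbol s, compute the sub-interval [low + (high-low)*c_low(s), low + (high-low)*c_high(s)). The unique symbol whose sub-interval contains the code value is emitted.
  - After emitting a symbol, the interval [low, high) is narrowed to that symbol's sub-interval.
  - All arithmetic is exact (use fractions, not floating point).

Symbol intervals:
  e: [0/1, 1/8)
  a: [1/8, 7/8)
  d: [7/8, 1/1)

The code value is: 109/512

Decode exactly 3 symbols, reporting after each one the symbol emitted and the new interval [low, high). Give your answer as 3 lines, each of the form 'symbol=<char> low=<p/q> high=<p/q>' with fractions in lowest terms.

Step 1: interval [0/1, 1/1), width = 1/1 - 0/1 = 1/1
  'e': [0/1 + 1/1*0/1, 0/1 + 1/1*1/8) = [0/1, 1/8)
  'a': [0/1 + 1/1*1/8, 0/1 + 1/1*7/8) = [1/8, 7/8) <- contains code 109/512
  'd': [0/1 + 1/1*7/8, 0/1 + 1/1*1/1) = [7/8, 1/1)
  emit 'a', narrow to [1/8, 7/8)
Step 2: interval [1/8, 7/8), width = 7/8 - 1/8 = 3/4
  'e': [1/8 + 3/4*0/1, 1/8 + 3/4*1/8) = [1/8, 7/32) <- contains code 109/512
  'a': [1/8 + 3/4*1/8, 1/8 + 3/4*7/8) = [7/32, 25/32)
  'd': [1/8 + 3/4*7/8, 1/8 + 3/4*1/1) = [25/32, 7/8)
  emit 'e', narrow to [1/8, 7/32)
Step 3: interval [1/8, 7/32), width = 7/32 - 1/8 = 3/32
  'e': [1/8 + 3/32*0/1, 1/8 + 3/32*1/8) = [1/8, 35/256)
  'a': [1/8 + 3/32*1/8, 1/8 + 3/32*7/8) = [35/256, 53/256)
  'd': [1/8 + 3/32*7/8, 1/8 + 3/32*1/1) = [53/256, 7/32) <- contains code 109/512
  emit 'd', narrow to [53/256, 7/32)

Answer: symbol=a low=1/8 high=7/8
symbol=e low=1/8 high=7/32
symbol=d low=53/256 high=7/32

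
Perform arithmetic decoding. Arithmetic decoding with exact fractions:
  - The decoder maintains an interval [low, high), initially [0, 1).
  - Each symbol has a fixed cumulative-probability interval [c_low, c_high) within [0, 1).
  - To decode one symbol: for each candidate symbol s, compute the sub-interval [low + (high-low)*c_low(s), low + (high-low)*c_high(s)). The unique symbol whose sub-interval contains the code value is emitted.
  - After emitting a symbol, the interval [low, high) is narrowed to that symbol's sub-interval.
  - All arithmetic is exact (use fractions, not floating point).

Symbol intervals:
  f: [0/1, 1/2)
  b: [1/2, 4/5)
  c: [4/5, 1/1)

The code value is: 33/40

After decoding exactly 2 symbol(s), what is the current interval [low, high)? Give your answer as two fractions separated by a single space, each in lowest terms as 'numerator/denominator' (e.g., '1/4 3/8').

Answer: 4/5 9/10

Derivation:
Step 1: interval [0/1, 1/1), width = 1/1 - 0/1 = 1/1
  'f': [0/1 + 1/1*0/1, 0/1 + 1/1*1/2) = [0/1, 1/2)
  'b': [0/1 + 1/1*1/2, 0/1 + 1/1*4/5) = [1/2, 4/5)
  'c': [0/1 + 1/1*4/5, 0/1 + 1/1*1/1) = [4/5, 1/1) <- contains code 33/40
  emit 'c', narrow to [4/5, 1/1)
Step 2: interval [4/5, 1/1), width = 1/1 - 4/5 = 1/5
  'f': [4/5 + 1/5*0/1, 4/5 + 1/5*1/2) = [4/5, 9/10) <- contains code 33/40
  'b': [4/5 + 1/5*1/2, 4/5 + 1/5*4/5) = [9/10, 24/25)
  'c': [4/5 + 1/5*4/5, 4/5 + 1/5*1/1) = [24/25, 1/1)
  emit 'f', narrow to [4/5, 9/10)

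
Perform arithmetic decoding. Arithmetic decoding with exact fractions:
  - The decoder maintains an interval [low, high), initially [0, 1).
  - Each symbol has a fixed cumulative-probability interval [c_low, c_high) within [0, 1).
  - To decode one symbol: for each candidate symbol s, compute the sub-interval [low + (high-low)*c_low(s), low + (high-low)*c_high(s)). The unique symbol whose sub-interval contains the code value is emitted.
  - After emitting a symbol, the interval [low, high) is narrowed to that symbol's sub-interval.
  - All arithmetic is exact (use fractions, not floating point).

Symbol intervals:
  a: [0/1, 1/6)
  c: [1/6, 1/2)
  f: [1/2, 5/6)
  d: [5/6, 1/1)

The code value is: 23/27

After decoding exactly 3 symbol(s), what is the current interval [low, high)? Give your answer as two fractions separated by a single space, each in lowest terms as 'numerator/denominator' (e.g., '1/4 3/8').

Answer: 61/72 185/216

Derivation:
Step 1: interval [0/1, 1/1), width = 1/1 - 0/1 = 1/1
  'a': [0/1 + 1/1*0/1, 0/1 + 1/1*1/6) = [0/1, 1/6)
  'c': [0/1 + 1/1*1/6, 0/1 + 1/1*1/2) = [1/6, 1/2)
  'f': [0/1 + 1/1*1/2, 0/1 + 1/1*5/6) = [1/2, 5/6)
  'd': [0/1 + 1/1*5/6, 0/1 + 1/1*1/1) = [5/6, 1/1) <- contains code 23/27
  emit 'd', narrow to [5/6, 1/1)
Step 2: interval [5/6, 1/1), width = 1/1 - 5/6 = 1/6
  'a': [5/6 + 1/6*0/1, 5/6 + 1/6*1/6) = [5/6, 31/36) <- contains code 23/27
  'c': [5/6 + 1/6*1/6, 5/6 + 1/6*1/2) = [31/36, 11/12)
  'f': [5/6 + 1/6*1/2, 5/6 + 1/6*5/6) = [11/12, 35/36)
  'd': [5/6 + 1/6*5/6, 5/6 + 1/6*1/1) = [35/36, 1/1)
  emit 'a', narrow to [5/6, 31/36)
Step 3: interval [5/6, 31/36), width = 31/36 - 5/6 = 1/36
  'a': [5/6 + 1/36*0/1, 5/6 + 1/36*1/6) = [5/6, 181/216)
  'c': [5/6 + 1/36*1/6, 5/6 + 1/36*1/2) = [181/216, 61/72)
  'f': [5/6 + 1/36*1/2, 5/6 + 1/36*5/6) = [61/72, 185/216) <- contains code 23/27
  'd': [5/6 + 1/36*5/6, 5/6 + 1/36*1/1) = [185/216, 31/36)
  emit 'f', narrow to [61/72, 185/216)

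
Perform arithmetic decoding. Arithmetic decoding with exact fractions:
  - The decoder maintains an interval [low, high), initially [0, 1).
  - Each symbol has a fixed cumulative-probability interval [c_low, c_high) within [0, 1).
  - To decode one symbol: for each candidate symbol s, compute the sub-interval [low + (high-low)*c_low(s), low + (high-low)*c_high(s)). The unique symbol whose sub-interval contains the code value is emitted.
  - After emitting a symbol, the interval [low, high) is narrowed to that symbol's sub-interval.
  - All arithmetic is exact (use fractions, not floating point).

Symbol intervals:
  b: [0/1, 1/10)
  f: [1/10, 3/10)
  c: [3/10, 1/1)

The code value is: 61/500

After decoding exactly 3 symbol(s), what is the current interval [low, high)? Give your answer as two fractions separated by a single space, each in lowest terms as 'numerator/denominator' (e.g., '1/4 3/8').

Step 1: interval [0/1, 1/1), width = 1/1 - 0/1 = 1/1
  'b': [0/1 + 1/1*0/1, 0/1 + 1/1*1/10) = [0/1, 1/10)
  'f': [0/1 + 1/1*1/10, 0/1 + 1/1*3/10) = [1/10, 3/10) <- contains code 61/500
  'c': [0/1 + 1/1*3/10, 0/1 + 1/1*1/1) = [3/10, 1/1)
  emit 'f', narrow to [1/10, 3/10)
Step 2: interval [1/10, 3/10), width = 3/10 - 1/10 = 1/5
  'b': [1/10 + 1/5*0/1, 1/10 + 1/5*1/10) = [1/10, 3/25)
  'f': [1/10 + 1/5*1/10, 1/10 + 1/5*3/10) = [3/25, 4/25) <- contains code 61/500
  'c': [1/10 + 1/5*3/10, 1/10 + 1/5*1/1) = [4/25, 3/10)
  emit 'f', narrow to [3/25, 4/25)
Step 3: interval [3/25, 4/25), width = 4/25 - 3/25 = 1/25
  'b': [3/25 + 1/25*0/1, 3/25 + 1/25*1/10) = [3/25, 31/250) <- contains code 61/500
  'f': [3/25 + 1/25*1/10, 3/25 + 1/25*3/10) = [31/250, 33/250)
  'c': [3/25 + 1/25*3/10, 3/25 + 1/25*1/1) = [33/250, 4/25)
  emit 'b', narrow to [3/25, 31/250)

Answer: 3/25 31/250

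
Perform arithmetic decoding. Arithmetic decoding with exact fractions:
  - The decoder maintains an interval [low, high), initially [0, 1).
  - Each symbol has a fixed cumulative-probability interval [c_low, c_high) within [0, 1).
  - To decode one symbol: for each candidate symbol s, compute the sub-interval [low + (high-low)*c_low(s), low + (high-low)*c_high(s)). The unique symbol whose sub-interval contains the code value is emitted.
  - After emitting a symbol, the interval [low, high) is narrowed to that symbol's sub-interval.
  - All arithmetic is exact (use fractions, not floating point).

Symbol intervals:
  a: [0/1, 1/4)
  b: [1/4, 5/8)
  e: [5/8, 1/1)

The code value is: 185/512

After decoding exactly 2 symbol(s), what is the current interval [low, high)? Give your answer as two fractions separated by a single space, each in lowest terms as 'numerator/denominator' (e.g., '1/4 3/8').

Step 1: interval [0/1, 1/1), width = 1/1 - 0/1 = 1/1
  'a': [0/1 + 1/1*0/1, 0/1 + 1/1*1/4) = [0/1, 1/4)
  'b': [0/1 + 1/1*1/4, 0/1 + 1/1*5/8) = [1/4, 5/8) <- contains code 185/512
  'e': [0/1 + 1/1*5/8, 0/1 + 1/1*1/1) = [5/8, 1/1)
  emit 'b', narrow to [1/4, 5/8)
Step 2: interval [1/4, 5/8), width = 5/8 - 1/4 = 3/8
  'a': [1/4 + 3/8*0/1, 1/4 + 3/8*1/4) = [1/4, 11/32)
  'b': [1/4 + 3/8*1/4, 1/4 + 3/8*5/8) = [11/32, 31/64) <- contains code 185/512
  'e': [1/4 + 3/8*5/8, 1/4 + 3/8*1/1) = [31/64, 5/8)
  emit 'b', narrow to [11/32, 31/64)

Answer: 11/32 31/64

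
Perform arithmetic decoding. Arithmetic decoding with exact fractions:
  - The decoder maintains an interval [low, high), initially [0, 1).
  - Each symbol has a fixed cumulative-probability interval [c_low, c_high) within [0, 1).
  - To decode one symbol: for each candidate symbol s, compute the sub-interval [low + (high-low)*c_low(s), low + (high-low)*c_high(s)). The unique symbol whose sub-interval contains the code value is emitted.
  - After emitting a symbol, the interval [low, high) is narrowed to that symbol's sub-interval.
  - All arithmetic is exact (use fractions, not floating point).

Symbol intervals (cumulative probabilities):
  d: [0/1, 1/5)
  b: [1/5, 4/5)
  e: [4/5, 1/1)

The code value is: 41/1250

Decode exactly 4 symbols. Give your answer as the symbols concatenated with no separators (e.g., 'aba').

Answer: dded

Derivation:
Step 1: interval [0/1, 1/1), width = 1/1 - 0/1 = 1/1
  'd': [0/1 + 1/1*0/1, 0/1 + 1/1*1/5) = [0/1, 1/5) <- contains code 41/1250
  'b': [0/1 + 1/1*1/5, 0/1 + 1/1*4/5) = [1/5, 4/5)
  'e': [0/1 + 1/1*4/5, 0/1 + 1/1*1/1) = [4/5, 1/1)
  emit 'd', narrow to [0/1, 1/5)
Step 2: interval [0/1, 1/5), width = 1/5 - 0/1 = 1/5
  'd': [0/1 + 1/5*0/1, 0/1 + 1/5*1/5) = [0/1, 1/25) <- contains code 41/1250
  'b': [0/1 + 1/5*1/5, 0/1 + 1/5*4/5) = [1/25, 4/25)
  'e': [0/1 + 1/5*4/5, 0/1 + 1/5*1/1) = [4/25, 1/5)
  emit 'd', narrow to [0/1, 1/25)
Step 3: interval [0/1, 1/25), width = 1/25 - 0/1 = 1/25
  'd': [0/1 + 1/25*0/1, 0/1 + 1/25*1/5) = [0/1, 1/125)
  'b': [0/1 + 1/25*1/5, 0/1 + 1/25*4/5) = [1/125, 4/125)
  'e': [0/1 + 1/25*4/5, 0/1 + 1/25*1/1) = [4/125, 1/25) <- contains code 41/1250
  emit 'e', narrow to [4/125, 1/25)
Step 4: interval [4/125, 1/25), width = 1/25 - 4/125 = 1/125
  'd': [4/125 + 1/125*0/1, 4/125 + 1/125*1/5) = [4/125, 21/625) <- contains code 41/1250
  'b': [4/125 + 1/125*1/5, 4/125 + 1/125*4/5) = [21/625, 24/625)
  'e': [4/125 + 1/125*4/5, 4/125 + 1/125*1/1) = [24/625, 1/25)
  emit 'd', narrow to [4/125, 21/625)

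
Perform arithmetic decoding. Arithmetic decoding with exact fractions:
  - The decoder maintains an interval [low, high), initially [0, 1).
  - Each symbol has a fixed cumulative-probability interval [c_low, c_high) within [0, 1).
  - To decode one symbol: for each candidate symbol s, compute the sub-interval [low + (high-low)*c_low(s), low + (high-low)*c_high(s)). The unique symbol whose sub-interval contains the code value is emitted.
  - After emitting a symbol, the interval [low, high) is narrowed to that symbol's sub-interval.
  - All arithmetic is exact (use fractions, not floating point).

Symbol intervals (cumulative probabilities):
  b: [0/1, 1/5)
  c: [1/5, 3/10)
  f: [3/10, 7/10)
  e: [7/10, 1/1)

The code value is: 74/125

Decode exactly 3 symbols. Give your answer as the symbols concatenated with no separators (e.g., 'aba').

Answer: feb

Derivation:
Step 1: interval [0/1, 1/1), width = 1/1 - 0/1 = 1/1
  'b': [0/1 + 1/1*0/1, 0/1 + 1/1*1/5) = [0/1, 1/5)
  'c': [0/1 + 1/1*1/5, 0/1 + 1/1*3/10) = [1/5, 3/10)
  'f': [0/1 + 1/1*3/10, 0/1 + 1/1*7/10) = [3/10, 7/10) <- contains code 74/125
  'e': [0/1 + 1/1*7/10, 0/1 + 1/1*1/1) = [7/10, 1/1)
  emit 'f', narrow to [3/10, 7/10)
Step 2: interval [3/10, 7/10), width = 7/10 - 3/10 = 2/5
  'b': [3/10 + 2/5*0/1, 3/10 + 2/5*1/5) = [3/10, 19/50)
  'c': [3/10 + 2/5*1/5, 3/10 + 2/5*3/10) = [19/50, 21/50)
  'f': [3/10 + 2/5*3/10, 3/10 + 2/5*7/10) = [21/50, 29/50)
  'e': [3/10 + 2/5*7/10, 3/10 + 2/5*1/1) = [29/50, 7/10) <- contains code 74/125
  emit 'e', narrow to [29/50, 7/10)
Step 3: interval [29/50, 7/10), width = 7/10 - 29/50 = 3/25
  'b': [29/50 + 3/25*0/1, 29/50 + 3/25*1/5) = [29/50, 151/250) <- contains code 74/125
  'c': [29/50 + 3/25*1/5, 29/50 + 3/25*3/10) = [151/250, 77/125)
  'f': [29/50 + 3/25*3/10, 29/50 + 3/25*7/10) = [77/125, 83/125)
  'e': [29/50 + 3/25*7/10, 29/50 + 3/25*1/1) = [83/125, 7/10)
  emit 'b', narrow to [29/50, 151/250)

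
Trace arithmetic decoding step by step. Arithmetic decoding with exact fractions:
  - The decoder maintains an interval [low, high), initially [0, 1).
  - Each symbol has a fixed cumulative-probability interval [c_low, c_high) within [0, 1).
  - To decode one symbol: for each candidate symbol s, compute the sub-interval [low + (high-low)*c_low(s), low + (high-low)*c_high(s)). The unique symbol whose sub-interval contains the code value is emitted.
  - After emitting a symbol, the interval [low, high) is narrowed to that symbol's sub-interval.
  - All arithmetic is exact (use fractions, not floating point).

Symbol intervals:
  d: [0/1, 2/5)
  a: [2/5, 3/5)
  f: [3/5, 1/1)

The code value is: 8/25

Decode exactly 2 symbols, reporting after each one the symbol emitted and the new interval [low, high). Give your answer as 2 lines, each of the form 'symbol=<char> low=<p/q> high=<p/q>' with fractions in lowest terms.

Step 1: interval [0/1, 1/1), width = 1/1 - 0/1 = 1/1
  'd': [0/1 + 1/1*0/1, 0/1 + 1/1*2/5) = [0/1, 2/5) <- contains code 8/25
  'a': [0/1 + 1/1*2/5, 0/1 + 1/1*3/5) = [2/5, 3/5)
  'f': [0/1 + 1/1*3/5, 0/1 + 1/1*1/1) = [3/5, 1/1)
  emit 'd', narrow to [0/1, 2/5)
Step 2: interval [0/1, 2/5), width = 2/5 - 0/1 = 2/5
  'd': [0/1 + 2/5*0/1, 0/1 + 2/5*2/5) = [0/1, 4/25)
  'a': [0/1 + 2/5*2/5, 0/1 + 2/5*3/5) = [4/25, 6/25)
  'f': [0/1 + 2/5*3/5, 0/1 + 2/5*1/1) = [6/25, 2/5) <- contains code 8/25
  emit 'f', narrow to [6/25, 2/5)

Answer: symbol=d low=0/1 high=2/5
symbol=f low=6/25 high=2/5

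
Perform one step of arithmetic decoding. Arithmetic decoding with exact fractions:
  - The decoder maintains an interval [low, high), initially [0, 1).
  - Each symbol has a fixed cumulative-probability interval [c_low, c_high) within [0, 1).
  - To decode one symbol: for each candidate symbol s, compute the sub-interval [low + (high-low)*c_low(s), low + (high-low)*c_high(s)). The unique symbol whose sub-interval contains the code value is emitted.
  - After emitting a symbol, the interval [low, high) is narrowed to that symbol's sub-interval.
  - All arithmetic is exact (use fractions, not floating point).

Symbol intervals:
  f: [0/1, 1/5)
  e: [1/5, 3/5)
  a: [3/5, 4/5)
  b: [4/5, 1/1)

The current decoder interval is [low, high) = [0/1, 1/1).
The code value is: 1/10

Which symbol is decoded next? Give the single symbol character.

Answer: f

Derivation:
Interval width = high − low = 1/1 − 0/1 = 1/1
Scaled code = (code − low) / width = (1/10 − 0/1) / 1/1 = 1/10
  f: [0/1, 1/5) ← scaled code falls here ✓
  e: [1/5, 3/5) 
  a: [3/5, 4/5) 
  b: [4/5, 1/1) 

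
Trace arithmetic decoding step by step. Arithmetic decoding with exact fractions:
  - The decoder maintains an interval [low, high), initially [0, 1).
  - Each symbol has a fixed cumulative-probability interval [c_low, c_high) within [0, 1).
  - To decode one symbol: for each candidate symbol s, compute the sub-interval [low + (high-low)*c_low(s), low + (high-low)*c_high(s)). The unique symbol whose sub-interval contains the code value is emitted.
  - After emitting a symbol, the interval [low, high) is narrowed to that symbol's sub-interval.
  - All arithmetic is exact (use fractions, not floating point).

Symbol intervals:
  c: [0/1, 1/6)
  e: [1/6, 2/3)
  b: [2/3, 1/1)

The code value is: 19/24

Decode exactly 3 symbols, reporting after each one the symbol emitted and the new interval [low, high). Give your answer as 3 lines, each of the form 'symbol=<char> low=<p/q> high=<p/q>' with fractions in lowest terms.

Answer: symbol=b low=2/3 high=1/1
symbol=e low=13/18 high=8/9
symbol=e low=3/4 high=5/6

Derivation:
Step 1: interval [0/1, 1/1), width = 1/1 - 0/1 = 1/1
  'c': [0/1 + 1/1*0/1, 0/1 + 1/1*1/6) = [0/1, 1/6)
  'e': [0/1 + 1/1*1/6, 0/1 + 1/1*2/3) = [1/6, 2/3)
  'b': [0/1 + 1/1*2/3, 0/1 + 1/1*1/1) = [2/3, 1/1) <- contains code 19/24
  emit 'b', narrow to [2/3, 1/1)
Step 2: interval [2/3, 1/1), width = 1/1 - 2/3 = 1/3
  'c': [2/3 + 1/3*0/1, 2/3 + 1/3*1/6) = [2/3, 13/18)
  'e': [2/3 + 1/3*1/6, 2/3 + 1/3*2/3) = [13/18, 8/9) <- contains code 19/24
  'b': [2/3 + 1/3*2/3, 2/3 + 1/3*1/1) = [8/9, 1/1)
  emit 'e', narrow to [13/18, 8/9)
Step 3: interval [13/18, 8/9), width = 8/9 - 13/18 = 1/6
  'c': [13/18 + 1/6*0/1, 13/18 + 1/6*1/6) = [13/18, 3/4)
  'e': [13/18 + 1/6*1/6, 13/18 + 1/6*2/3) = [3/4, 5/6) <- contains code 19/24
  'b': [13/18 + 1/6*2/3, 13/18 + 1/6*1/1) = [5/6, 8/9)
  emit 'e', narrow to [3/4, 5/6)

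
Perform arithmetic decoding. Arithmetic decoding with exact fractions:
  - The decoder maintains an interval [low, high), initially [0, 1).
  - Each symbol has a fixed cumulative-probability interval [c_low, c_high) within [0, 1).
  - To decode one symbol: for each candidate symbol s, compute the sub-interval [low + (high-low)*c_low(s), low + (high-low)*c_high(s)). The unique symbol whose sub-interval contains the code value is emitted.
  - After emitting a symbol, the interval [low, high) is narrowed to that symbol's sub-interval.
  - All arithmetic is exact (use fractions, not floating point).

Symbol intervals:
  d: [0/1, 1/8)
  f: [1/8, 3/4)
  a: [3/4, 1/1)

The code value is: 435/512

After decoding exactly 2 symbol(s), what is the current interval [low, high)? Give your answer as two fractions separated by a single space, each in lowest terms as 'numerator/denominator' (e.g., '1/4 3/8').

Answer: 25/32 15/16

Derivation:
Step 1: interval [0/1, 1/1), width = 1/1 - 0/1 = 1/1
  'd': [0/1 + 1/1*0/1, 0/1 + 1/1*1/8) = [0/1, 1/8)
  'f': [0/1 + 1/1*1/8, 0/1 + 1/1*3/4) = [1/8, 3/4)
  'a': [0/1 + 1/1*3/4, 0/1 + 1/1*1/1) = [3/4, 1/1) <- contains code 435/512
  emit 'a', narrow to [3/4, 1/1)
Step 2: interval [3/4, 1/1), width = 1/1 - 3/4 = 1/4
  'd': [3/4 + 1/4*0/1, 3/4 + 1/4*1/8) = [3/4, 25/32)
  'f': [3/4 + 1/4*1/8, 3/4 + 1/4*3/4) = [25/32, 15/16) <- contains code 435/512
  'a': [3/4 + 1/4*3/4, 3/4 + 1/4*1/1) = [15/16, 1/1)
  emit 'f', narrow to [25/32, 15/16)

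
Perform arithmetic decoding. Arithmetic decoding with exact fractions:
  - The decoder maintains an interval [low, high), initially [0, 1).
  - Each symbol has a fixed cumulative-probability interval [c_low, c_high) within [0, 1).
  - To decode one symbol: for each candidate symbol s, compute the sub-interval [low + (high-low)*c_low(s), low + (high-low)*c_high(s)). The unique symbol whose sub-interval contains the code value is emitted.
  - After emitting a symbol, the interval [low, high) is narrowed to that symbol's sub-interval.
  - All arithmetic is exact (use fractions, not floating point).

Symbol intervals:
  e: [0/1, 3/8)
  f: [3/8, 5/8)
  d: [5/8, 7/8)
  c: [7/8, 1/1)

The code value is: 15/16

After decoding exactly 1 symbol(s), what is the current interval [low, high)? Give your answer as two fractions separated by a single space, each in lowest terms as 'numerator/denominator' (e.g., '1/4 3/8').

Answer: 7/8 1/1

Derivation:
Step 1: interval [0/1, 1/1), width = 1/1 - 0/1 = 1/1
  'e': [0/1 + 1/1*0/1, 0/1 + 1/1*3/8) = [0/1, 3/8)
  'f': [0/1 + 1/1*3/8, 0/1 + 1/1*5/8) = [3/8, 5/8)
  'd': [0/1 + 1/1*5/8, 0/1 + 1/1*7/8) = [5/8, 7/8)
  'c': [0/1 + 1/1*7/8, 0/1 + 1/1*1/1) = [7/8, 1/1) <- contains code 15/16
  emit 'c', narrow to [7/8, 1/1)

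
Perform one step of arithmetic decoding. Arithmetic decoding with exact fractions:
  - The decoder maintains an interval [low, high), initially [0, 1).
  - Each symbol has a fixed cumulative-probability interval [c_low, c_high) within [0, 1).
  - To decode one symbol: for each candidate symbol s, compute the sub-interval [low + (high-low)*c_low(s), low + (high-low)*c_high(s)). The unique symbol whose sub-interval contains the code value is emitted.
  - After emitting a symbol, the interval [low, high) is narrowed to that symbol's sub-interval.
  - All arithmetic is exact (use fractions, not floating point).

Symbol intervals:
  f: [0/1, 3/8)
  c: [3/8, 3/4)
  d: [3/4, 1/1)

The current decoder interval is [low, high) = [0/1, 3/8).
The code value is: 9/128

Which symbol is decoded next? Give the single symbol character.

Answer: f

Derivation:
Interval width = high − low = 3/8 − 0/1 = 3/8
Scaled code = (code − low) / width = (9/128 − 0/1) / 3/8 = 3/16
  f: [0/1, 3/8) ← scaled code falls here ✓
  c: [3/8, 3/4) 
  d: [3/4, 1/1) 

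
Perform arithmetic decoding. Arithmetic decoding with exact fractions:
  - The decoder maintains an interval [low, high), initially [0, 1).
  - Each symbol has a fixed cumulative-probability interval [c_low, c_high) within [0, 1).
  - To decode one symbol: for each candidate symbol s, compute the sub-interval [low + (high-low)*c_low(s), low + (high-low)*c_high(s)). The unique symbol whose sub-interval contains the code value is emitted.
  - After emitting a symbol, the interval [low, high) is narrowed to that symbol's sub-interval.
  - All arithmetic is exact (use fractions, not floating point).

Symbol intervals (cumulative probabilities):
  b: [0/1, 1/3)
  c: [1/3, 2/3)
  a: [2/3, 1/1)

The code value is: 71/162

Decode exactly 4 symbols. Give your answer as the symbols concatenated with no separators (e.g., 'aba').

Answer: cbaa

Derivation:
Step 1: interval [0/1, 1/1), width = 1/1 - 0/1 = 1/1
  'b': [0/1 + 1/1*0/1, 0/1 + 1/1*1/3) = [0/1, 1/3)
  'c': [0/1 + 1/1*1/3, 0/1 + 1/1*2/3) = [1/3, 2/3) <- contains code 71/162
  'a': [0/1 + 1/1*2/3, 0/1 + 1/1*1/1) = [2/3, 1/1)
  emit 'c', narrow to [1/3, 2/3)
Step 2: interval [1/3, 2/3), width = 2/3 - 1/3 = 1/3
  'b': [1/3 + 1/3*0/1, 1/3 + 1/3*1/3) = [1/3, 4/9) <- contains code 71/162
  'c': [1/3 + 1/3*1/3, 1/3 + 1/3*2/3) = [4/9, 5/9)
  'a': [1/3 + 1/3*2/3, 1/3 + 1/3*1/1) = [5/9, 2/3)
  emit 'b', narrow to [1/3, 4/9)
Step 3: interval [1/3, 4/9), width = 4/9 - 1/3 = 1/9
  'b': [1/3 + 1/9*0/1, 1/3 + 1/9*1/3) = [1/3, 10/27)
  'c': [1/3 + 1/9*1/3, 1/3 + 1/9*2/3) = [10/27, 11/27)
  'a': [1/3 + 1/9*2/3, 1/3 + 1/9*1/1) = [11/27, 4/9) <- contains code 71/162
  emit 'a', narrow to [11/27, 4/9)
Step 4: interval [11/27, 4/9), width = 4/9 - 11/27 = 1/27
  'b': [11/27 + 1/27*0/1, 11/27 + 1/27*1/3) = [11/27, 34/81)
  'c': [11/27 + 1/27*1/3, 11/27 + 1/27*2/3) = [34/81, 35/81)
  'a': [11/27 + 1/27*2/3, 11/27 + 1/27*1/1) = [35/81, 4/9) <- contains code 71/162
  emit 'a', narrow to [35/81, 4/9)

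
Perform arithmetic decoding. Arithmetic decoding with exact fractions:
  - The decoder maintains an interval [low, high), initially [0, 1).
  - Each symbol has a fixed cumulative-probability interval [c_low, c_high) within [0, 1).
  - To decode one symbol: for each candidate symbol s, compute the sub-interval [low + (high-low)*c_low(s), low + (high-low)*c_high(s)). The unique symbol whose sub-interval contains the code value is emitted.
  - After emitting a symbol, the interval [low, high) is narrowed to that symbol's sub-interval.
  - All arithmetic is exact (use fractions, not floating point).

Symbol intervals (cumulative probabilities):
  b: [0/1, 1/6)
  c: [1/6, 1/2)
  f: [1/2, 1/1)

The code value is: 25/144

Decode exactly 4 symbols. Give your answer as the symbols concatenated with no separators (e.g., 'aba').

Step 1: interval [0/1, 1/1), width = 1/1 - 0/1 = 1/1
  'b': [0/1 + 1/1*0/1, 0/1 + 1/1*1/6) = [0/1, 1/6)
  'c': [0/1 + 1/1*1/6, 0/1 + 1/1*1/2) = [1/6, 1/2) <- contains code 25/144
  'f': [0/1 + 1/1*1/2, 0/1 + 1/1*1/1) = [1/2, 1/1)
  emit 'c', narrow to [1/6, 1/2)
Step 2: interval [1/6, 1/2), width = 1/2 - 1/6 = 1/3
  'b': [1/6 + 1/3*0/1, 1/6 + 1/3*1/6) = [1/6, 2/9) <- contains code 25/144
  'c': [1/6 + 1/3*1/6, 1/6 + 1/3*1/2) = [2/9, 1/3)
  'f': [1/6 + 1/3*1/2, 1/6 + 1/3*1/1) = [1/3, 1/2)
  emit 'b', narrow to [1/6, 2/9)
Step 3: interval [1/6, 2/9), width = 2/9 - 1/6 = 1/18
  'b': [1/6 + 1/18*0/1, 1/6 + 1/18*1/6) = [1/6, 19/108) <- contains code 25/144
  'c': [1/6 + 1/18*1/6, 1/6 + 1/18*1/2) = [19/108, 7/36)
  'f': [1/6 + 1/18*1/2, 1/6 + 1/18*1/1) = [7/36, 2/9)
  emit 'b', narrow to [1/6, 19/108)
Step 4: interval [1/6, 19/108), width = 19/108 - 1/6 = 1/108
  'b': [1/6 + 1/108*0/1, 1/6 + 1/108*1/6) = [1/6, 109/648)
  'c': [1/6 + 1/108*1/6, 1/6 + 1/108*1/2) = [109/648, 37/216)
  'f': [1/6 + 1/108*1/2, 1/6 + 1/108*1/1) = [37/216, 19/108) <- contains code 25/144
  emit 'f', narrow to [37/216, 19/108)

Answer: cbbf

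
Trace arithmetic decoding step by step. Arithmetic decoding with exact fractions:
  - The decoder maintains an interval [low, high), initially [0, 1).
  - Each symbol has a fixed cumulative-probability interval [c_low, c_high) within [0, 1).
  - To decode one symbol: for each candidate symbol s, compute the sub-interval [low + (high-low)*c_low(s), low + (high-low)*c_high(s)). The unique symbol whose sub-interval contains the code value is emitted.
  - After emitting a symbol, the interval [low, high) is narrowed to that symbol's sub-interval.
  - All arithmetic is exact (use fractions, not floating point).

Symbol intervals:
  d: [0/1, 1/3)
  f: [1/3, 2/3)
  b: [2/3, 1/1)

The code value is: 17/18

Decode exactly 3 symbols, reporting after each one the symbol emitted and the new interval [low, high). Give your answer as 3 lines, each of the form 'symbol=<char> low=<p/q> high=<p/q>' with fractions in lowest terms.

Answer: symbol=b low=2/3 high=1/1
symbol=b low=8/9 high=1/1
symbol=f low=25/27 high=26/27

Derivation:
Step 1: interval [0/1, 1/1), width = 1/1 - 0/1 = 1/1
  'd': [0/1 + 1/1*0/1, 0/1 + 1/1*1/3) = [0/1, 1/3)
  'f': [0/1 + 1/1*1/3, 0/1 + 1/1*2/3) = [1/3, 2/3)
  'b': [0/1 + 1/1*2/3, 0/1 + 1/1*1/1) = [2/3, 1/1) <- contains code 17/18
  emit 'b', narrow to [2/3, 1/1)
Step 2: interval [2/3, 1/1), width = 1/1 - 2/3 = 1/3
  'd': [2/3 + 1/3*0/1, 2/3 + 1/3*1/3) = [2/3, 7/9)
  'f': [2/3 + 1/3*1/3, 2/3 + 1/3*2/3) = [7/9, 8/9)
  'b': [2/3 + 1/3*2/3, 2/3 + 1/3*1/1) = [8/9, 1/1) <- contains code 17/18
  emit 'b', narrow to [8/9, 1/1)
Step 3: interval [8/9, 1/1), width = 1/1 - 8/9 = 1/9
  'd': [8/9 + 1/9*0/1, 8/9 + 1/9*1/3) = [8/9, 25/27)
  'f': [8/9 + 1/9*1/3, 8/9 + 1/9*2/3) = [25/27, 26/27) <- contains code 17/18
  'b': [8/9 + 1/9*2/3, 8/9 + 1/9*1/1) = [26/27, 1/1)
  emit 'f', narrow to [25/27, 26/27)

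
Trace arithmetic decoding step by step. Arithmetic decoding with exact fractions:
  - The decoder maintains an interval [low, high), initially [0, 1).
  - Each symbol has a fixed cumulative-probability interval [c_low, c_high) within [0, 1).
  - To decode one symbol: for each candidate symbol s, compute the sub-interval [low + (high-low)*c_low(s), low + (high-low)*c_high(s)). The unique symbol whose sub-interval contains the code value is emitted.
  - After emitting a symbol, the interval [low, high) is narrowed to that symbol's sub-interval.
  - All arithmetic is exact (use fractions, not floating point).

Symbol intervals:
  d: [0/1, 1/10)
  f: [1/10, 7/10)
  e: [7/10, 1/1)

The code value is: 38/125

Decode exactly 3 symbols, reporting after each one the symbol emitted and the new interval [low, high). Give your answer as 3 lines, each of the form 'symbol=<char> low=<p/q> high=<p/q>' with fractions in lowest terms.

Step 1: interval [0/1, 1/1), width = 1/1 - 0/1 = 1/1
  'd': [0/1 + 1/1*0/1, 0/1 + 1/1*1/10) = [0/1, 1/10)
  'f': [0/1 + 1/1*1/10, 0/1 + 1/1*7/10) = [1/10, 7/10) <- contains code 38/125
  'e': [0/1 + 1/1*7/10, 0/1 + 1/1*1/1) = [7/10, 1/1)
  emit 'f', narrow to [1/10, 7/10)
Step 2: interval [1/10, 7/10), width = 7/10 - 1/10 = 3/5
  'd': [1/10 + 3/5*0/1, 1/10 + 3/5*1/10) = [1/10, 4/25)
  'f': [1/10 + 3/5*1/10, 1/10 + 3/5*7/10) = [4/25, 13/25) <- contains code 38/125
  'e': [1/10 + 3/5*7/10, 1/10 + 3/5*1/1) = [13/25, 7/10)
  emit 'f', narrow to [4/25, 13/25)
Step 3: interval [4/25, 13/25), width = 13/25 - 4/25 = 9/25
  'd': [4/25 + 9/25*0/1, 4/25 + 9/25*1/10) = [4/25, 49/250)
  'f': [4/25 + 9/25*1/10, 4/25 + 9/25*7/10) = [49/250, 103/250) <- contains code 38/125
  'e': [4/25 + 9/25*7/10, 4/25 + 9/25*1/1) = [103/250, 13/25)
  emit 'f', narrow to [49/250, 103/250)

Answer: symbol=f low=1/10 high=7/10
symbol=f low=4/25 high=13/25
symbol=f low=49/250 high=103/250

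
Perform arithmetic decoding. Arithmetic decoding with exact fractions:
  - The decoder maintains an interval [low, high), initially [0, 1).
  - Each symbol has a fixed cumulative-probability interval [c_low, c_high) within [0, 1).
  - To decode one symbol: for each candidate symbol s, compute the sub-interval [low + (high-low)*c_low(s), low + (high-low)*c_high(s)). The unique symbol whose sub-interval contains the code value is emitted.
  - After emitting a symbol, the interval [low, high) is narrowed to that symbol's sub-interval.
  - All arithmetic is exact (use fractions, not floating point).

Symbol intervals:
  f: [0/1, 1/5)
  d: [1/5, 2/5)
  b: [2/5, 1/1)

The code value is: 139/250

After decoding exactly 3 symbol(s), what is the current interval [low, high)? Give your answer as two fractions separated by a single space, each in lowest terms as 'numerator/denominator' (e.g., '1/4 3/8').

Step 1: interval [0/1, 1/1), width = 1/1 - 0/1 = 1/1
  'f': [0/1 + 1/1*0/1, 0/1 + 1/1*1/5) = [0/1, 1/5)
  'd': [0/1 + 1/1*1/5, 0/1 + 1/1*2/5) = [1/5, 2/5)
  'b': [0/1 + 1/1*2/5, 0/1 + 1/1*1/1) = [2/5, 1/1) <- contains code 139/250
  emit 'b', narrow to [2/5, 1/1)
Step 2: interval [2/5, 1/1), width = 1/1 - 2/5 = 3/5
  'f': [2/5 + 3/5*0/1, 2/5 + 3/5*1/5) = [2/5, 13/25)
  'd': [2/5 + 3/5*1/5, 2/5 + 3/5*2/5) = [13/25, 16/25) <- contains code 139/250
  'b': [2/5 + 3/5*2/5, 2/5 + 3/5*1/1) = [16/25, 1/1)
  emit 'd', narrow to [13/25, 16/25)
Step 3: interval [13/25, 16/25), width = 16/25 - 13/25 = 3/25
  'f': [13/25 + 3/25*0/1, 13/25 + 3/25*1/5) = [13/25, 68/125)
  'd': [13/25 + 3/25*1/5, 13/25 + 3/25*2/5) = [68/125, 71/125) <- contains code 139/250
  'b': [13/25 + 3/25*2/5, 13/25 + 3/25*1/1) = [71/125, 16/25)
  emit 'd', narrow to [68/125, 71/125)

Answer: 68/125 71/125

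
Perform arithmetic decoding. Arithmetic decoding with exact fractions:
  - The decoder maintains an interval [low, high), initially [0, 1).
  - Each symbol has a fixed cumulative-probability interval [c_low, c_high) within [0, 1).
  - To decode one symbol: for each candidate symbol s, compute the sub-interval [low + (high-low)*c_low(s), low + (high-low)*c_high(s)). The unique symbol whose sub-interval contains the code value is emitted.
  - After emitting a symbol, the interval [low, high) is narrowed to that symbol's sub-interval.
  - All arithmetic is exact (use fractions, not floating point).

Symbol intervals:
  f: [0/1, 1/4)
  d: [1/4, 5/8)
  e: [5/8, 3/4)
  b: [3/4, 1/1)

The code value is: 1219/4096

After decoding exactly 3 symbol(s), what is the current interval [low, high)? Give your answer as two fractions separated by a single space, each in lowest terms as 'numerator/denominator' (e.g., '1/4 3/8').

Answer: 35/128 79/256

Derivation:
Step 1: interval [0/1, 1/1), width = 1/1 - 0/1 = 1/1
  'f': [0/1 + 1/1*0/1, 0/1 + 1/1*1/4) = [0/1, 1/4)
  'd': [0/1 + 1/1*1/4, 0/1 + 1/1*5/8) = [1/4, 5/8) <- contains code 1219/4096
  'e': [0/1 + 1/1*5/8, 0/1 + 1/1*3/4) = [5/8, 3/4)
  'b': [0/1 + 1/1*3/4, 0/1 + 1/1*1/1) = [3/4, 1/1)
  emit 'd', narrow to [1/4, 5/8)
Step 2: interval [1/4, 5/8), width = 5/8 - 1/4 = 3/8
  'f': [1/4 + 3/8*0/1, 1/4 + 3/8*1/4) = [1/4, 11/32) <- contains code 1219/4096
  'd': [1/4 + 3/8*1/4, 1/4 + 3/8*5/8) = [11/32, 31/64)
  'e': [1/4 + 3/8*5/8, 1/4 + 3/8*3/4) = [31/64, 17/32)
  'b': [1/4 + 3/8*3/4, 1/4 + 3/8*1/1) = [17/32, 5/8)
  emit 'f', narrow to [1/4, 11/32)
Step 3: interval [1/4, 11/32), width = 11/32 - 1/4 = 3/32
  'f': [1/4 + 3/32*0/1, 1/4 + 3/32*1/4) = [1/4, 35/128)
  'd': [1/4 + 3/32*1/4, 1/4 + 3/32*5/8) = [35/128, 79/256) <- contains code 1219/4096
  'e': [1/4 + 3/32*5/8, 1/4 + 3/32*3/4) = [79/256, 41/128)
  'b': [1/4 + 3/32*3/4, 1/4 + 3/32*1/1) = [41/128, 11/32)
  emit 'd', narrow to [35/128, 79/256)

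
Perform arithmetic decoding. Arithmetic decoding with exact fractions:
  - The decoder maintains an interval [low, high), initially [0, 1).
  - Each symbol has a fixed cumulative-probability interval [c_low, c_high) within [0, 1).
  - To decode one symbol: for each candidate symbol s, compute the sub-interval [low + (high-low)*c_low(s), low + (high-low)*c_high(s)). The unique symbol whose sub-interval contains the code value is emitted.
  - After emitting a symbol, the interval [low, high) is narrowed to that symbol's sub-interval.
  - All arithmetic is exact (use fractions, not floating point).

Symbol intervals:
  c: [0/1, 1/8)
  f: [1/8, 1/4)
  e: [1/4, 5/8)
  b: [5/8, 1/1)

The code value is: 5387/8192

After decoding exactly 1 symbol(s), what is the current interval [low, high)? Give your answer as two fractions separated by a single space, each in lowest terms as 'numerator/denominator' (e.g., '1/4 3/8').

Step 1: interval [0/1, 1/1), width = 1/1 - 0/1 = 1/1
  'c': [0/1 + 1/1*0/1, 0/1 + 1/1*1/8) = [0/1, 1/8)
  'f': [0/1 + 1/1*1/8, 0/1 + 1/1*1/4) = [1/8, 1/4)
  'e': [0/1 + 1/1*1/4, 0/1 + 1/1*5/8) = [1/4, 5/8)
  'b': [0/1 + 1/1*5/8, 0/1 + 1/1*1/1) = [5/8, 1/1) <- contains code 5387/8192
  emit 'b', narrow to [5/8, 1/1)

Answer: 5/8 1/1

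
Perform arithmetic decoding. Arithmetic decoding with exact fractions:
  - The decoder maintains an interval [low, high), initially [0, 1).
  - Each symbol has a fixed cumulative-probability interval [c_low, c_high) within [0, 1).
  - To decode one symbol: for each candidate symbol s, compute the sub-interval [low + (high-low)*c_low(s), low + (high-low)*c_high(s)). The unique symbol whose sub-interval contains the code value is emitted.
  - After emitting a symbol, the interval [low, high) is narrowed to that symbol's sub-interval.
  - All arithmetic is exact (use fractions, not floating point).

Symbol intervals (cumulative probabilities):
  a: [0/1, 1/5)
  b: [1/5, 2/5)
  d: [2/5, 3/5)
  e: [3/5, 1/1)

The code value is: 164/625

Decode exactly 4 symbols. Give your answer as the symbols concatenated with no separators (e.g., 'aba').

Answer: bbde

Derivation:
Step 1: interval [0/1, 1/1), width = 1/1 - 0/1 = 1/1
  'a': [0/1 + 1/1*0/1, 0/1 + 1/1*1/5) = [0/1, 1/5)
  'b': [0/1 + 1/1*1/5, 0/1 + 1/1*2/5) = [1/5, 2/5) <- contains code 164/625
  'd': [0/1 + 1/1*2/5, 0/1 + 1/1*3/5) = [2/5, 3/5)
  'e': [0/1 + 1/1*3/5, 0/1 + 1/1*1/1) = [3/5, 1/1)
  emit 'b', narrow to [1/5, 2/5)
Step 2: interval [1/5, 2/5), width = 2/5 - 1/5 = 1/5
  'a': [1/5 + 1/5*0/1, 1/5 + 1/5*1/5) = [1/5, 6/25)
  'b': [1/5 + 1/5*1/5, 1/5 + 1/5*2/5) = [6/25, 7/25) <- contains code 164/625
  'd': [1/5 + 1/5*2/5, 1/5 + 1/5*3/5) = [7/25, 8/25)
  'e': [1/5 + 1/5*3/5, 1/5 + 1/5*1/1) = [8/25, 2/5)
  emit 'b', narrow to [6/25, 7/25)
Step 3: interval [6/25, 7/25), width = 7/25 - 6/25 = 1/25
  'a': [6/25 + 1/25*0/1, 6/25 + 1/25*1/5) = [6/25, 31/125)
  'b': [6/25 + 1/25*1/5, 6/25 + 1/25*2/5) = [31/125, 32/125)
  'd': [6/25 + 1/25*2/5, 6/25 + 1/25*3/5) = [32/125, 33/125) <- contains code 164/625
  'e': [6/25 + 1/25*3/5, 6/25 + 1/25*1/1) = [33/125, 7/25)
  emit 'd', narrow to [32/125, 33/125)
Step 4: interval [32/125, 33/125), width = 33/125 - 32/125 = 1/125
  'a': [32/125 + 1/125*0/1, 32/125 + 1/125*1/5) = [32/125, 161/625)
  'b': [32/125 + 1/125*1/5, 32/125 + 1/125*2/5) = [161/625, 162/625)
  'd': [32/125 + 1/125*2/5, 32/125 + 1/125*3/5) = [162/625, 163/625)
  'e': [32/125 + 1/125*3/5, 32/125 + 1/125*1/1) = [163/625, 33/125) <- contains code 164/625
  emit 'e', narrow to [163/625, 33/125)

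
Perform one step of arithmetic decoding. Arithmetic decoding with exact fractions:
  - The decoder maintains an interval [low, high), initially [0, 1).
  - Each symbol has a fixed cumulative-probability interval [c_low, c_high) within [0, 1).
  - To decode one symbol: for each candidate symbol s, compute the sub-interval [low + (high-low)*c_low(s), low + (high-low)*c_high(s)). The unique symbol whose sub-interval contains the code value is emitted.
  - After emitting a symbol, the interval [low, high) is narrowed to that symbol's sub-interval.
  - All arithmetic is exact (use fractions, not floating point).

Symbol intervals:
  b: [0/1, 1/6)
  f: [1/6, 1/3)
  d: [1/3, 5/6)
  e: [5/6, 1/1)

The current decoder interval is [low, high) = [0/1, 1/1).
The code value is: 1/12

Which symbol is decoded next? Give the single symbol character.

Interval width = high − low = 1/1 − 0/1 = 1/1
Scaled code = (code − low) / width = (1/12 − 0/1) / 1/1 = 1/12
  b: [0/1, 1/6) ← scaled code falls here ✓
  f: [1/6, 1/3) 
  d: [1/3, 5/6) 
  e: [5/6, 1/1) 

Answer: b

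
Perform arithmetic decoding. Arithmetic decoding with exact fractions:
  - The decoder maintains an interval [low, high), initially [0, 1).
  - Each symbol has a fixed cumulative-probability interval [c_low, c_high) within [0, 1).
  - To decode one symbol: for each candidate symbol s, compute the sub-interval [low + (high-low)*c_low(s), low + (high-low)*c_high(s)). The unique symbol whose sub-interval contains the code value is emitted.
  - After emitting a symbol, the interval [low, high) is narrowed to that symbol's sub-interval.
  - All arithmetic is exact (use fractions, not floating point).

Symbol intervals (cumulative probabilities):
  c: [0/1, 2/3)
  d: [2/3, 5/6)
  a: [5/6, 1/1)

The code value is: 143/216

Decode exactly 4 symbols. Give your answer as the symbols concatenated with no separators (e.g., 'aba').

Step 1: interval [0/1, 1/1), width = 1/1 - 0/1 = 1/1
  'c': [0/1 + 1/1*0/1, 0/1 + 1/1*2/3) = [0/1, 2/3) <- contains code 143/216
  'd': [0/1 + 1/1*2/3, 0/1 + 1/1*5/6) = [2/3, 5/6)
  'a': [0/1 + 1/1*5/6, 0/1 + 1/1*1/1) = [5/6, 1/1)
  emit 'c', narrow to [0/1, 2/3)
Step 2: interval [0/1, 2/3), width = 2/3 - 0/1 = 2/3
  'c': [0/1 + 2/3*0/1, 0/1 + 2/3*2/3) = [0/1, 4/9)
  'd': [0/1 + 2/3*2/3, 0/1 + 2/3*5/6) = [4/9, 5/9)
  'a': [0/1 + 2/3*5/6, 0/1 + 2/3*1/1) = [5/9, 2/3) <- contains code 143/216
  emit 'a', narrow to [5/9, 2/3)
Step 3: interval [5/9, 2/3), width = 2/3 - 5/9 = 1/9
  'c': [5/9 + 1/9*0/1, 5/9 + 1/9*2/3) = [5/9, 17/27)
  'd': [5/9 + 1/9*2/3, 5/9 + 1/9*5/6) = [17/27, 35/54)
  'a': [5/9 + 1/9*5/6, 5/9 + 1/9*1/1) = [35/54, 2/3) <- contains code 143/216
  emit 'a', narrow to [35/54, 2/3)
Step 4: interval [35/54, 2/3), width = 2/3 - 35/54 = 1/54
  'c': [35/54 + 1/54*0/1, 35/54 + 1/54*2/3) = [35/54, 107/162)
  'd': [35/54 + 1/54*2/3, 35/54 + 1/54*5/6) = [107/162, 215/324) <- contains code 143/216
  'a': [35/54 + 1/54*5/6, 35/54 + 1/54*1/1) = [215/324, 2/3)
  emit 'd', narrow to [107/162, 215/324)

Answer: caad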